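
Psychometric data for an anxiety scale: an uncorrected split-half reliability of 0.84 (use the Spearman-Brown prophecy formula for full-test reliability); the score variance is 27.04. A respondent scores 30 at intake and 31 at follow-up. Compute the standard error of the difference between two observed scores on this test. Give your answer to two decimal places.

SD = √27.04 ≈ 5.2000
Spearman-Brown: r = 2(0.84) / (1 + 0.84) = 1.6800 / 1.8400 ≈ 0.9130
SEM = 5.2000*√(1 − 0.9130) ≈ 1.5334
SE_diff = √2 * SEM ≈ 2.1685

2.17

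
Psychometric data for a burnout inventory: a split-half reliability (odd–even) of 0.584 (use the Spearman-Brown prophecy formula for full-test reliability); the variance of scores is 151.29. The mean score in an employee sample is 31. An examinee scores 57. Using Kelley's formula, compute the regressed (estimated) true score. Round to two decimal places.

50.17

Spearman-Brown: r = 2(0.584) / (1 + 0.584) = 1.1680 / 1.5840 ≈ 0.7374
T̂ = r·X + (1 − r)·M = 0.7374*57 + 0.2626*31 ≈ 42.0303 + 8.1414 ≈ 50.1717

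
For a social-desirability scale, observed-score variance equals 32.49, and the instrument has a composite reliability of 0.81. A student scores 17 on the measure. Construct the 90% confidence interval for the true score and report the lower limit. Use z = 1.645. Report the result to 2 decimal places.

SD = √32.49 = 5.70000
SEM = 5.70000 * √(1 − 0.81000) = 5.70000 * √0.19000 ≃ 5.70000 * 0.43589 ≃ 2.48457
Half-width = 1.645*2.48457 ≃ 4.08712
Lower limit = 17 − 4.08712 ≃ 12.91288

12.91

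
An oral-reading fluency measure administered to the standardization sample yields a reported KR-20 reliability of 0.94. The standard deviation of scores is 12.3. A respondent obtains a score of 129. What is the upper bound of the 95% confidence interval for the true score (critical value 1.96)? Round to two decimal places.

SEM = 12.300 · √(1 − 0.940) = 12.300 · √0.060 ≈ 12.300 · 0.245 ≈ 3.013
1.96 · SEM ≈ 5.905
Upper limit = 129 + 5.905 ≈ 134.905

134.91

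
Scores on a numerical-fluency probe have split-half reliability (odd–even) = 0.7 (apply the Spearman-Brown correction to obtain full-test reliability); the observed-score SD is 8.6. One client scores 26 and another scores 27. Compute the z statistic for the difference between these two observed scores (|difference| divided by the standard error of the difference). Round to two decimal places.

Spearman-Brown: r = 2(0.7) / (1 + 0.7) = 1.400 / 1.700 ≈ 0.824
The standard error of measurement is 8.600·√(1 − 0.824) ≈ 8.600·0.420 ≈ 3.613.
Standard error of the difference = 3.613·√2 ≈ 5.109
z = |26 − 27| / 5.109 = 1 / 5.109 ≈ 0.196

0.20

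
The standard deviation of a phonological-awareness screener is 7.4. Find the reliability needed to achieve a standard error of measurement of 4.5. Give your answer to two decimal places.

0.63

Required reliability = 1 − (SEM/SD)² = 1 − 0.370 ≈ 0.630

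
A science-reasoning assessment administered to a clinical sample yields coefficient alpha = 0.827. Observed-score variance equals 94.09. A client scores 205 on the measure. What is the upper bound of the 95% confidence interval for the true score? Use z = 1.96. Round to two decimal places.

σ = 94.09^(1/2) = 9.70000
SEM = 9.70000 * √(1 − 0.82700) = 9.70000 * √0.17300 ≃ 9.70000 * 0.41593 ≃ 4.03455
Margin = 1.96 * 4.03455 ≃ 7.90771
Upper bound: 205 + 7.90771 = 212.90771

212.91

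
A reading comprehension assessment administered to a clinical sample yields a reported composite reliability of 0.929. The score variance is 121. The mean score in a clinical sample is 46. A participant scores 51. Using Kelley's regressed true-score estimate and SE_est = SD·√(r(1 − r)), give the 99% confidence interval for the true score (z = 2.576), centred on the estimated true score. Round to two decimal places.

σ = 121^(1/2) = 11.0000
T̂ = 0.9290(51) + 0.0710(46) ≈ 50.6450
SE_est = 11.0000·√[r(1 − r)] ≈ 2.8251
CI = 50.6450 ± 2.576 × 2.8251 → [43.3676, 57.9224]

[43.37, 57.92]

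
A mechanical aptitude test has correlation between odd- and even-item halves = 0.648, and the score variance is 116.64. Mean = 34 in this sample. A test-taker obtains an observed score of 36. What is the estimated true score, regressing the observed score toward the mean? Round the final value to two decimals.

35.57

Full-length reliability (Spearman-Brown) = 2(0.648)/(1+0.648) ≈ 0.7864
Estimated true score = 0.7864·36 + (1 − 0.7864)·34 ≈ 35.5728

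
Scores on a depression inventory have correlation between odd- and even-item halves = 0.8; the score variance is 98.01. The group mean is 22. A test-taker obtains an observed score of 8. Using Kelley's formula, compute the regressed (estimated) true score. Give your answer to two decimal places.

r_full = 2·0.8 / (1 + 0.8) ≈ 0.889
T̂ = 0.889(8) + 0.111(22) ≈ 9.556

9.56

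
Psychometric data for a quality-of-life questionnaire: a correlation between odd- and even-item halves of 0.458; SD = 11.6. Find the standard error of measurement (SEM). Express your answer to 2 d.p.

r_full = 2·0.458 / (1 + 0.458) ≈ 0.628
SEM = 11.600 × √(1 − 0.628) = 11.600 × √0.372 ≈ 11.600 × 0.610 ≈ 7.073

7.07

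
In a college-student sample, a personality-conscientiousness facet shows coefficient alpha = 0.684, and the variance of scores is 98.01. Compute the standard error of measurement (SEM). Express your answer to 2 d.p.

5.57

σ = 98.01^(1/2) = 9.90000
SEM = 9.90000·√(1 − 0.68400) ≈ 5.56517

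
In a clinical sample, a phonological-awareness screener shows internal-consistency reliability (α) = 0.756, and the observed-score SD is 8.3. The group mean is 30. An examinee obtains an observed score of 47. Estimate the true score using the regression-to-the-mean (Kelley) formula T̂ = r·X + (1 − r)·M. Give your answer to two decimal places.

42.85

T̂ = 0.75600(47) + 0.24400(30) ≈ 42.85200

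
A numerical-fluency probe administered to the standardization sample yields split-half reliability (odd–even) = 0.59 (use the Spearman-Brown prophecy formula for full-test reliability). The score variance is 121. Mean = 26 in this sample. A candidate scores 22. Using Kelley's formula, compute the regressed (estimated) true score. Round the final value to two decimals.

Spearman-Brown: r = 2(0.59) / (1 + 0.59) = 1.1800 / 1.5900 ≃ 0.7421
T̂ = r·X + (1 − r)·M = 0.7421×22 + 0.2579×26 ≃ 16.3270 + 6.7044 ≃ 23.0314

23.03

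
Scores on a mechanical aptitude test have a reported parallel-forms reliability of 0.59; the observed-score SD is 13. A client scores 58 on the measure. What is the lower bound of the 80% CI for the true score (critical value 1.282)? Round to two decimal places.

SEM = 13.00000 * √(1 − 0.59000) = 13.00000 * √0.41000 ≈ 13.00000 * 0.64031 ≈ 8.32406
1.282 * SEM ≈ 10.67145
Lower limit = 58 − 10.67145 ≈ 47.32855

47.33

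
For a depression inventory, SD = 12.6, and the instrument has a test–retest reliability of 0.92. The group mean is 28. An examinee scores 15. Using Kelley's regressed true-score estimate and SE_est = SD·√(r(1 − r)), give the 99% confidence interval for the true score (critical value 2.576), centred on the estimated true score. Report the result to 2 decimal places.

T̂ = r·X + (1 − r)·M = 0.920×15 + 0.080×28 = 13.800 + 2.240 ≃ 16.040
SE_est = 12.600×√(0.920×0.080) ≃ 3.418
CI = 16.040 ± 2.576 × 3.418 → [7.234, 24.846]

[7.23, 24.85]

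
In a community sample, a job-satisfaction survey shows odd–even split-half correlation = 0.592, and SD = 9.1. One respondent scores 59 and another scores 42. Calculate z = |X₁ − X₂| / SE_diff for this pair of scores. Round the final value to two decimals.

r_full = 2·0.592 / (1 + 0.592) ≈ 0.744
SEM = 9.100 × √(1 − 0.744) = 9.100 × √0.256 ≈ 9.100 × 0.506 ≈ 4.607
Standard error of the difference = 4.607·√2 ≈ 6.515
z = 17 / 6.515 ≈ 2.609

2.61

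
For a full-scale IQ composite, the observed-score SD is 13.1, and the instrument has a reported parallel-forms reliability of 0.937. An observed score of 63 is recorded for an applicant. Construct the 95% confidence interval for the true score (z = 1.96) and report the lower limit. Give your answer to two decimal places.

The standard error of measurement is 13.100·√(1 − 0.937) ≃ 13.100·0.251 ≃ 3.288.
Margin = 1.96 · 3.288 ≃ 6.445
Lower limit = 63 − 6.445 ≃ 56.555

56.56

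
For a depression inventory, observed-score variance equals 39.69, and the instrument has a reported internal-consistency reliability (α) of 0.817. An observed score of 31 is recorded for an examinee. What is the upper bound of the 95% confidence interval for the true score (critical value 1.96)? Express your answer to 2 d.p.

σ = 39.69^(1/2) = 6.300
SEM = 6.300 × √(1 − 0.817) = 6.300 × √0.183 ≃ 6.300 × 0.428 ≃ 2.695
Margin = 1.96 × 2.695 ≃ 5.282
Upper bound: 31 + 5.282 = 36.282

36.28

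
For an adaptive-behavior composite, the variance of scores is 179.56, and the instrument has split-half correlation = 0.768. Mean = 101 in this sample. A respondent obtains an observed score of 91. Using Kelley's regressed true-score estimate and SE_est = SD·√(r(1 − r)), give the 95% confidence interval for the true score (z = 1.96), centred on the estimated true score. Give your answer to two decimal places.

SD = √179.56 ≈ 13.4000
Spearman-Brown: r = 2(0.768) / (1 + 0.768) = 1.5360 / 1.7680 ≈ 0.8688
T̂ = 0.8688(91) + 0.1312(101) ≈ 92.3122
SE_est = SD · √(r(1 − r)) = 13.4000 · √0.1140 ≈ 13.4000 · 0.3376 ≈ 4.5244
CI = 92.3122 ± 1.96 · 4.5244 → [83.4444, 101.1801]

[83.44, 101.18]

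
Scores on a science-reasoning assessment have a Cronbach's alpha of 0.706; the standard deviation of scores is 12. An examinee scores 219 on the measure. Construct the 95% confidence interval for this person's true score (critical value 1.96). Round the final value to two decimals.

[206.25, 231.75]

The standard error of measurement is 12.0000·√(1 − 0.7060) ≈ 12.0000·0.5422 ≈ 6.5066.
Half-width = 1.96·6.5066 ≈ 12.7530
Interval: (206.2470, 231.7530)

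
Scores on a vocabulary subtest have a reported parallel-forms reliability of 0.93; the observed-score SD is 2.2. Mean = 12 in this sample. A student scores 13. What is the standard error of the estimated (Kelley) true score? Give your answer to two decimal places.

SE_est = SD * √(r(1 − r)) = 2.20000 * √0.06510 ≈ 2.20000 * 0.25515 ≈ 0.56132

0.56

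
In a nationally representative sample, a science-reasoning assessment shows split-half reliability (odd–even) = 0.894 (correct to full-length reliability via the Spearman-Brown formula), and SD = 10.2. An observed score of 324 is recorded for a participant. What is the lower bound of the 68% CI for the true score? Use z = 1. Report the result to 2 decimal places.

Full-length reliability (Spearman-Brown) = 2(0.894)/(1+0.894) ≈ 0.94403
SEM = 10.20000*√(1 − 0.94403) ≈ 2.41303
Margin = 1 * 2.41303 ≈ 2.41303
Lower limit = 324 − 2.41303 ≈ 321.58697

321.59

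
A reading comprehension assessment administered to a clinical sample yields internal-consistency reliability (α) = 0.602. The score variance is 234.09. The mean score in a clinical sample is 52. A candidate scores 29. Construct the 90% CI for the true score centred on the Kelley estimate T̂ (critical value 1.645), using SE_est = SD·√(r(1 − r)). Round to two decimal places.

[25.83, 50.47]

SD = √234.09 ≈ 15.3000
T̂ = 0.6020(29) + 0.3980(52) ≈ 38.1540
SE_est = SD · √(r(1 − r)) = 15.3000 · √0.2396 ≈ 15.3000 · 0.4895 ≈ 7.4891
CI = 38.1540 ± 1.645 · 7.4891 → [25.8344, 50.4736]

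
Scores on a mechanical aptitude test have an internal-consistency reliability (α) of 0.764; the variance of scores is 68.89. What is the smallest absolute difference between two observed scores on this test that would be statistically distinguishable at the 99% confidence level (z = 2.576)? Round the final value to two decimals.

14.69

SD = √68.89 = 8.3000
SEM = 8.3000 × √(1 − 0.7640) = 8.3000 × √0.2360 ≈ 8.3000 × 0.4858 ≈ 4.0321
Standard error of the difference = 4.0321·√2 ≈ 5.7023
Minimum reliable difference = 2.576 × SE_diff ≈ 2.576 × 5.7023 ≈ 14.6891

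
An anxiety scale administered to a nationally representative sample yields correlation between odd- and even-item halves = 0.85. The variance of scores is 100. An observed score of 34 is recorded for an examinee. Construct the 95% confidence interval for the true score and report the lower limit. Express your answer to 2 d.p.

28.42

SD = √100 = 10.000
Spearman-Brown: r = 2(0.85) / (1 + 0.85) = 1.700 / 1.850 ≈ 0.919
SEM = 10.000 · √(1 − 0.919) = 10.000 · √0.081 ≈ 10.000 · 0.285 ≈ 2.847
1.96 · SEM ≈ 5.581
Lower limit = 34 − 5.581 ≈ 28.419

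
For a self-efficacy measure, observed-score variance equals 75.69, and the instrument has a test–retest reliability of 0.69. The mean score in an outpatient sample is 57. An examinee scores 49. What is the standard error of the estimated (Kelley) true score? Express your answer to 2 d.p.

4.02

SD = √75.69 = 8.700
SE_est = 8.700·√[r(1 − r)] ≈ 4.024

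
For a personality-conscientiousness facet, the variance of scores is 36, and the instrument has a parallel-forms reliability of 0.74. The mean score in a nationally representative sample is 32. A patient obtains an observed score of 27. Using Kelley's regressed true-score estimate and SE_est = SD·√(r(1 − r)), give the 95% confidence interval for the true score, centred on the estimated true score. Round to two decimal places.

σ = 36^(1/2) = 6.00000
Estimated true score = 0.74000*27 + (1 − 0.74000)*32 ≈ 28.30000
SE_est = 6.00000*√(0.74000*0.26000) ≈ 2.63181
CI = 28.30000 ± 1.96 * 2.63181 → [23.14166, 33.45834]

[23.14, 33.46]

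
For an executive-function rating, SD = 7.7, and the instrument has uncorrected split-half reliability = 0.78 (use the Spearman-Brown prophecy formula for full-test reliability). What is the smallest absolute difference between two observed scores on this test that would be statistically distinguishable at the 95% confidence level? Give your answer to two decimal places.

Full-length reliability (Spearman-Brown) = 2(0.78)/(1+0.78) ≈ 0.87640
SEM = 7.70000×√(1 − 0.87640) ≈ 2.70702
SE_diff = SEM × √2 ≈ 2.70702 × 1.41421 ≈ 3.82831
Minimum reliable difference = 1.96 × SE_diff ≈ 1.96 × 3.82831 ≈ 7.50349

7.50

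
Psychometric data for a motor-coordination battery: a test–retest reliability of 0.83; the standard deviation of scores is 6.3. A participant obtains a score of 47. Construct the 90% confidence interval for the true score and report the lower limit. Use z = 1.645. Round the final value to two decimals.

The standard error of measurement is 6.300·√(1 − 0.830) ≈ 6.300·0.412 ≈ 2.598.
1.645 · SEM ≈ 4.273
Lower bound: 47 − 4.273 = 42.727

42.73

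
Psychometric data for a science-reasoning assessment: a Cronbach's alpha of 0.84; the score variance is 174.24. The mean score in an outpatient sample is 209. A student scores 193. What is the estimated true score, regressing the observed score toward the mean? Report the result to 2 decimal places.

T̂ = 0.8400(193) + 0.1600(209) ≈ 195.5600

195.56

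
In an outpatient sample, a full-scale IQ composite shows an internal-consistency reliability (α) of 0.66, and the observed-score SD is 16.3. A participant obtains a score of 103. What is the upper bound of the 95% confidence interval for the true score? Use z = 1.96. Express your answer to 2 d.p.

121.63

SEM = 16.300 * √(1 − 0.660) = 16.300 * √0.340 ≈ 16.300 * 0.583 ≈ 9.504
1.96 * SEM ≈ 18.629
Upper limit = 103 + 18.629 ≈ 121.629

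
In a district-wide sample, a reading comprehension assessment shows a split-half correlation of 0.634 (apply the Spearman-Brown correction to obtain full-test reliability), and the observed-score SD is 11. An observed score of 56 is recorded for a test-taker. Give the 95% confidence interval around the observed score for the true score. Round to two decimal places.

[45.80, 66.20]

Spearman-Brown: r = 2(0.634) / (1 + 0.634) = 1.2680 / 1.6340 ≃ 0.7760
SEM = 11.0000 × √(1 − 0.7760) = 11.0000 × √0.2240 ≃ 11.0000 × 0.4733 ≃ 5.2060
Half-width = 1.96×5.2060 ≃ 10.2038
Interval: (45.7962, 66.2038)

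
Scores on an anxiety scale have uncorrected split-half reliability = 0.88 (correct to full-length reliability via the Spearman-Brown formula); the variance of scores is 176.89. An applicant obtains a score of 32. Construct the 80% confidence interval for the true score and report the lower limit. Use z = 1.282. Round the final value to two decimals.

SD = √176.89 = 13.3000
Full-length reliability (Spearman-Brown) = 2(0.88)/(1+0.88) ≈ 0.9362
SEM = 13.3000×√(1 − 0.9362) ≈ 3.3602
Margin = 1.282 × 3.3602 ≈ 4.3078
Lower bound: 32 − 4.3078 = 27.6922

27.69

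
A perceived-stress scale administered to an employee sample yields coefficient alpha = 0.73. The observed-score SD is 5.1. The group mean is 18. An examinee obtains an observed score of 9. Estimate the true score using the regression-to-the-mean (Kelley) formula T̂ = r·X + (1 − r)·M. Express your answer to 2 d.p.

11.43

Estimated true score = 0.73000·9 + (1 − 0.73000)·18 ≈ 11.43000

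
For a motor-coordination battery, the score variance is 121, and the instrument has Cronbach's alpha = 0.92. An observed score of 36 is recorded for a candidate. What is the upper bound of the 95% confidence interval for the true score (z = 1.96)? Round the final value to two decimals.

SD = √121 = 11.0000
The standard error of measurement is 11.0000*√(1 − 0.9200) ≈ 11.0000*0.2828 ≈ 3.1113.
Margin = 1.96 * 3.1113 ≈ 6.0981
Upper bound: 36 + 6.0981 = 42.0981

42.10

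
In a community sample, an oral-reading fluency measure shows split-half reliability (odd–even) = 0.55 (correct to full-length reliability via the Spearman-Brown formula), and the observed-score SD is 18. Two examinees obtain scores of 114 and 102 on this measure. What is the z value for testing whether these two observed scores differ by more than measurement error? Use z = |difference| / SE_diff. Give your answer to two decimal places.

Spearman-Brown: r = 2(0.55) / (1 + 0.55) = 1.10000 / 1.55000 ≈ 0.70968
The standard error of measurement is 18.00000·√(1 − 0.70968) ≈ 18.00000·0.53882 ≈ 9.69869.
SE_diff = √2 · SEM ≈ 13.71601
z = 12 / 13.71601 ≈ 0.87489

0.87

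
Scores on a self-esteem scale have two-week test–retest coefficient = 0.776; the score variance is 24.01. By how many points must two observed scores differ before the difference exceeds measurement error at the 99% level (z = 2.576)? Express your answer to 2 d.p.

SD = √24.01 ≈ 4.90000
SEM = 4.90000×√(1 − 0.77600) ≈ 2.31910
Standard error of the difference = 2.31910·√2 ≈ 3.27971
Minimum reliable difference = 2.576 × SE_diff ≈ 2.576 × 3.27971 ≈ 8.44853

8.45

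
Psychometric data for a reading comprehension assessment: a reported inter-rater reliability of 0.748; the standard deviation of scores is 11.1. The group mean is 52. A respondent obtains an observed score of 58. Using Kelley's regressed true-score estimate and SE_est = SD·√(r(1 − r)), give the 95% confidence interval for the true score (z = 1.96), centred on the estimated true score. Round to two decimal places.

T̂ = r·X + (1 − r)·M = 0.74800*58 + 0.25200*52 = 43.38400 + 13.10400 ≈ 56.48800
SE_est = SD * √(r(1 − r)) = 11.10000 * √0.18850 ≈ 11.10000 * 0.43416 ≈ 4.81919
95% CI: 56.48800 ± 9.44561 ≈ (47.04239, 65.93361)

[47.04, 65.93]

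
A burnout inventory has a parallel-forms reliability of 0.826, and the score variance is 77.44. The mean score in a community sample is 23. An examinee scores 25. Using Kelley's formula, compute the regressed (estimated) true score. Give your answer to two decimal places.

Estimated true score = 0.82600·25 + (1 − 0.82600)·23 ≈ 24.65200

24.65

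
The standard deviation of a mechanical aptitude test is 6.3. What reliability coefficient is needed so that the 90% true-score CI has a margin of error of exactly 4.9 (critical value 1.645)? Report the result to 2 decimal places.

Required SEM = 4.9 / 1.645 ≈ 2.979
r = 1 − (2.979/6.3)² ≈ 1 − 0.224 ≈ 0.776

0.78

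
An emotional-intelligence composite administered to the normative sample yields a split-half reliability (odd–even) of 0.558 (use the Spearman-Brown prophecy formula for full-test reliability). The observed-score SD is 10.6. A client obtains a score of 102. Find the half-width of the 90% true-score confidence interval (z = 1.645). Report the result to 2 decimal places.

9.29

r_full = 2·0.558 / (1 + 0.558) ≈ 0.71630
SEM = 10.60000 · √(1 − 0.71630) = 10.60000 · √0.28370 ≈ 10.60000 · 0.53263 ≈ 5.64590
Half-width = 1.645·5.64590 ≈ 9.28751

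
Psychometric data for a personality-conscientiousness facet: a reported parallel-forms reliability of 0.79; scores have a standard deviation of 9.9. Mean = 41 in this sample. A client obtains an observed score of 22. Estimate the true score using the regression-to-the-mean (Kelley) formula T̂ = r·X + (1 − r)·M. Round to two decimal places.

T̂ = 0.790(22) + 0.210(41) ≈ 25.990

25.99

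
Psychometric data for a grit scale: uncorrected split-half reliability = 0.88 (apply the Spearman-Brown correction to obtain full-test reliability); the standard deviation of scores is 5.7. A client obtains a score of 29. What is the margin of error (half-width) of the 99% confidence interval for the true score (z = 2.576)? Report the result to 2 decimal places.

3.71

r_full = 2·0.88 / (1 + 0.88) ≈ 0.9362
SEM = 5.7000 × √(1 − 0.9362) = 5.7000 × √0.0638 ≈ 5.7000 × 0.2526 ≈ 1.4401
Half-width = 2.576×1.4401 ≈ 3.7096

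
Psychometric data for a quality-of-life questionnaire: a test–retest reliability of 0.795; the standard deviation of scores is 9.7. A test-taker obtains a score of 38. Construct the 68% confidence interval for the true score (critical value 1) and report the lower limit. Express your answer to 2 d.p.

SEM = 9.7000*√(1 − 0.7950) ≈ 4.3919
Half-width = 1*4.3919 ≈ 4.3919
Lower limit = 38 − 4.3919 ≈ 33.6081

33.61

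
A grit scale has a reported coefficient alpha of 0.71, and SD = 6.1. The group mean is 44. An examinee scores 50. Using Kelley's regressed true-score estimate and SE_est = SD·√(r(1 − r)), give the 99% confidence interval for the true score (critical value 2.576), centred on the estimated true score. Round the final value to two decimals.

[41.13, 55.39]

T̂ = 0.710(50) + 0.290(44) ≈ 48.260
SE_est = SD * √(r(1 − r)) = 6.100 * √0.206 ≈ 6.100 * 0.454 ≈ 2.768
CI = 48.260 ± 2.576 * 2.768 → [41.130, 55.390]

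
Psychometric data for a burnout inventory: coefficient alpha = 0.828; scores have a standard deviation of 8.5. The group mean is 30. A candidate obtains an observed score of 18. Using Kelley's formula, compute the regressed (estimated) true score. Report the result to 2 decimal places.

Estimated true score = 0.8280·18 + (1 − 0.8280)·30 ≈ 20.0640

20.06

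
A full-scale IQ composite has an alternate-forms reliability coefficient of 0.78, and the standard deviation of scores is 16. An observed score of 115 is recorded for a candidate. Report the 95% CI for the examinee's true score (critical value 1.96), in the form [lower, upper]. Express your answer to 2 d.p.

[100.29, 129.71]

The standard error of measurement is 16.000*√(1 − 0.780) ≈ 16.000*0.469 ≈ 7.505.
Margin = 1.96 * 7.505 ≈ 14.709
Interval: (100.291, 129.709)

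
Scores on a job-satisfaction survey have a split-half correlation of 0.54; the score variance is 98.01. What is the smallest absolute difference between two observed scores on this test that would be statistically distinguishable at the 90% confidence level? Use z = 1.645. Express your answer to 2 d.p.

12.59

SD = √98.01 = 9.9000
Spearman-Brown: r = 2(0.54) / (1 + 0.54) = 1.0800 / 1.5400 ≈ 0.7013
SEM = 9.9000 × √(1 − 0.7013) = 9.9000 × √0.2987 ≈ 9.9000 × 0.5465 ≈ 5.4107
Standard error of the difference = 5.4107·√2 ≈ 7.6519
Minimum reliable difference = 1.645 × SE_diff ≈ 1.645 × 7.6519 ≈ 12.5874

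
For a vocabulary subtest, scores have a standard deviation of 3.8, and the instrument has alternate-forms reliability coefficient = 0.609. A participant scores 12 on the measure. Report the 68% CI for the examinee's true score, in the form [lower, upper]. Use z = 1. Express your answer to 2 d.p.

[9.62, 14.38]

SEM = 3.80000 × √(1 − 0.60900) = 3.80000 × √0.39100 ≈ 3.80000 × 0.62530 ≈ 2.37614
1 × SEM ≈ 2.37614
CI = 12 ± 2.37614 → [9.62386, 14.37614]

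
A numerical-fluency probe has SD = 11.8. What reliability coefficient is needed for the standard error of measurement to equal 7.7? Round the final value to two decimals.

r = 1 − (7.70000/11.8)² ≃ 1 − 0.42581 ≃ 0.57419

0.57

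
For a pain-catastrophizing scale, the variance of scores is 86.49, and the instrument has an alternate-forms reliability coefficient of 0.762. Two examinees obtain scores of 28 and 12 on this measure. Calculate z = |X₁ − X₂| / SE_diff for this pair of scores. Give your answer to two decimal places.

2.49

SD = √86.49 ≈ 9.300
The standard error of measurement is 9.300*√(1 − 0.762) ≈ 9.300*0.488 ≈ 4.537.
SE_diff = SEM * √2 ≈ 4.537 * 1.414 ≈ 6.416
z = 16 / 6.416 ≈ 2.494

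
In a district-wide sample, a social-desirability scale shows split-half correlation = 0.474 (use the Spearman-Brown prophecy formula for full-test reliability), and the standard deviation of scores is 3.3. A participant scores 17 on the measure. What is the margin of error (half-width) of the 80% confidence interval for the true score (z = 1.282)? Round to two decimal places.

r_full = 2·0.474 / (1 + 0.474) ≈ 0.64315
The standard error of measurement is 3.30000×√(1 − 0.64315) ≈ 3.30000×0.59737 ≈ 1.97132.
Half-width = 1.282×1.97132 ≈ 2.52724

2.53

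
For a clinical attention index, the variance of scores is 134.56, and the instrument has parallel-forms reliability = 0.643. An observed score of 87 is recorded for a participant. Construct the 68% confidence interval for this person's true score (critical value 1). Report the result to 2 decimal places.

SD = √134.56 ≈ 11.6000
SEM = 11.6000 × √(1 − 0.6430) = 11.6000 × √0.3570 ≈ 11.6000 × 0.5975 ≈ 6.9309
1 × SEM ≈ 6.9309
68% CI: 87 ± 6.9309 = [80.0691, 93.9309]

[80.07, 93.93]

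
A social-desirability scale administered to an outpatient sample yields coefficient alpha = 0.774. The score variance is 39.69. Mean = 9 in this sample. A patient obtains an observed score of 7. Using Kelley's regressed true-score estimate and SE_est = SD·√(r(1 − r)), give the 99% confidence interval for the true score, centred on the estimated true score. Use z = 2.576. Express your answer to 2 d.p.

σ = 39.69^(1/2) = 6.3000
T̂ = 0.7740(7) + 0.2260(9) ≈ 7.4520
SE_est = 6.3000*√(0.7740*0.2260) ≈ 2.6349
CI = 7.4520 ± 2.576 * 2.6349 → [0.6645, 14.2395]

[0.66, 14.24]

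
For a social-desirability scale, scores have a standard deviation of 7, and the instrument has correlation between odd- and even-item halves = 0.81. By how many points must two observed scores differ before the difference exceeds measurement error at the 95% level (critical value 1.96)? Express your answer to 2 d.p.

r_full = 2·0.81 / (1 + 0.81) ≈ 0.8950
The standard error of measurement is 7.0000*√(1 − 0.8950) ≈ 7.0000*0.3240 ≈ 2.2680.
SE_diff = SEM * √2 ≈ 2.2680 * 1.4142 ≈ 3.2074
Smallest detectable difference = 1.96*3.2074 ≈ 6.2865

6.29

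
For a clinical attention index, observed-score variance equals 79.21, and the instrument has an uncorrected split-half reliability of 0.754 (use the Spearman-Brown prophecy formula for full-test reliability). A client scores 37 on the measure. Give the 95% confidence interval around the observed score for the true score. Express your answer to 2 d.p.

[30.47, 43.53]

SD = √79.21 ≃ 8.900
r_full = 2·0.754 / (1 + 0.754) ≃ 0.860
The standard error of measurement is 8.900·√(1 − 0.860) ≃ 8.900·0.375 ≃ 3.333.
Margin = 1.96 · 3.333 ≃ 6.533
95% CI: 37 ± 6.533 = [30.467, 43.533]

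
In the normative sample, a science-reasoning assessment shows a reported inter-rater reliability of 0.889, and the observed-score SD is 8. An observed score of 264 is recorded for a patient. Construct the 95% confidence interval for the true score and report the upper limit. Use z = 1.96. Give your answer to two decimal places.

269.22

The standard error of measurement is 8.000·√(1 − 0.889) ≈ 8.000·0.333 ≈ 2.665.
Margin = 1.96 · 2.665 ≈ 5.224
Upper limit = 264 + 5.224 ≈ 269.224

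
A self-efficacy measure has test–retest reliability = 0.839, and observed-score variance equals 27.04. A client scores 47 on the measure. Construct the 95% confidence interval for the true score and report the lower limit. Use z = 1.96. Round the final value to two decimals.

42.91

SD = √27.04 ≃ 5.200
The standard error of measurement is 5.200·√(1 − 0.839) ≃ 5.200·0.401 ≃ 2.086.
1.96 · SEM ≃ 4.090
Lower bound: 47 − 4.090 = 42.910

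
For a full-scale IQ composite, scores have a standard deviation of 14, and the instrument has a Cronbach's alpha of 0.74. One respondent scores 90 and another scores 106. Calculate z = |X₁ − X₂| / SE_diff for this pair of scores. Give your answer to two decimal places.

SEM = 14.0000 · √(1 − 0.7400) = 14.0000 · √0.2600 ≃ 14.0000 · 0.5099 ≃ 7.1386
SE_diff = √2 · SEM ≃ 10.0955
z = |90 − 106| / 10.0955 = 16 / 10.0955 ≃ 1.5849

1.58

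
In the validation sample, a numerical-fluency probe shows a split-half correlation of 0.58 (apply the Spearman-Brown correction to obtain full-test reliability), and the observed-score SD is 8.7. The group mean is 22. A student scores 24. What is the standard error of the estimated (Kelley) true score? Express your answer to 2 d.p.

Spearman-Brown: r = 2(0.58) / (1 + 0.58) = 1.1600 / 1.5800 ≈ 0.7342
SE_est = 8.7000·√[r(1 − r)] ≈ 3.8434

3.84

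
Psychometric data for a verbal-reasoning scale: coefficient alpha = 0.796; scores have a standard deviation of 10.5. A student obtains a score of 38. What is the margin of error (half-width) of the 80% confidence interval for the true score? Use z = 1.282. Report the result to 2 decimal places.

The standard error of measurement is 10.50000×√(1 − 0.79600) ≃ 10.50000×0.45166 ≃ 4.74247.
Margin = 1.282 × 4.74247 ≃ 6.07984

6.08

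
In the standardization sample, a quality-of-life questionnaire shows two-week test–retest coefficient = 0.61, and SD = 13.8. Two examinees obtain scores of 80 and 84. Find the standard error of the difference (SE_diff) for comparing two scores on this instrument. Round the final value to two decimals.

SEM = 13.8000·√(1 − 0.6100) ≈ 8.6181
Standard error of the difference = 8.6181·√2 ≈ 12.1878

12.19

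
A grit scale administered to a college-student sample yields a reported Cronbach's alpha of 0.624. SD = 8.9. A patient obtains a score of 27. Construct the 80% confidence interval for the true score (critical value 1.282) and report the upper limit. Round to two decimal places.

34.00

SEM = 8.9000×√(1 − 0.6240) ≈ 5.4574
1.282 × SEM ≈ 6.9964
Upper bound: 27 + 6.9964 = 33.9964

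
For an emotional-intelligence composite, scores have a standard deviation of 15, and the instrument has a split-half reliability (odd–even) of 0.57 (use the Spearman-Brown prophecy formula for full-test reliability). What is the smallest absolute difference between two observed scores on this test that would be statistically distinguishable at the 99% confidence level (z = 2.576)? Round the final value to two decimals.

28.60

Spearman-Brown: r = 2(0.57) / (1 + 0.57) = 1.14000 / 1.57000 ≃ 0.72611
SEM = 15.00000 * √(1 − 0.72611) = 15.00000 * √0.27389 ≃ 15.00000 * 0.52334 ≃ 7.85011
SE_diff = SEM * √2 ≃ 7.85011 * 1.41421 ≃ 11.10173
Smallest detectable difference = 2.576*11.10173 ≃ 28.59806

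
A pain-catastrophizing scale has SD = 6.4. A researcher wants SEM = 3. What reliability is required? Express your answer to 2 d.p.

0.78

Required reliability = 1 − (SEM/SD)² = 1 − 0.21973 ≈ 0.78027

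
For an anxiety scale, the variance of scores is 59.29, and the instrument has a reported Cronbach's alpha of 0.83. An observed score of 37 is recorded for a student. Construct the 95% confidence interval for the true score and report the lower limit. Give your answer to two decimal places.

30.78

SD = √59.29 = 7.70000
The standard error of measurement is 7.70000*√(1 − 0.83000) ≃ 7.70000*0.41231 ≃ 3.17479.
Margin = 1.96 * 3.17479 ≃ 6.22259
Lower limit = 37 − 6.22259 ≃ 30.77741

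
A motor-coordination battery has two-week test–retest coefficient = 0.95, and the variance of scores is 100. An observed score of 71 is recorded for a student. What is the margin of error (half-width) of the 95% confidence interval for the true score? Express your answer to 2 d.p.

SD = √100 ≈ 10.000
The standard error of measurement is 10.000*√(1 − 0.950) ≈ 10.000*0.224 ≈ 2.236.
Half-width = 1.96*2.236 ≈ 4.383

4.38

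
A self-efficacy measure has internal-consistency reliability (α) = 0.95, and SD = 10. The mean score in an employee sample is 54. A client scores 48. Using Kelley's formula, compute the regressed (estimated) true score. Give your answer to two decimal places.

48.30

Estimated true score = 0.95000×48 + (1 − 0.95000)×54 ≈ 48.30000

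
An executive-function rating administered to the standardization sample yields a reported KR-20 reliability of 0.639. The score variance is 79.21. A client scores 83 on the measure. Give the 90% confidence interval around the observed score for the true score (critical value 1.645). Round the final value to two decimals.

[74.20, 91.80]

σ = 79.21^(1/2) = 8.900
SEM = 8.900 * √(1 − 0.639) = 8.900 * √0.361 ≈ 8.900 * 0.601 ≈ 5.347
1.645 * SEM ≈ 8.796
90% CI: 83 ± 8.796 = [74.204, 91.796]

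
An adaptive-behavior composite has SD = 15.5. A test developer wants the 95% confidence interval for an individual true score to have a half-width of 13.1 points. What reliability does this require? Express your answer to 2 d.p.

SEM needed = half-width / z = 13.1/1.96 ≈ 6.684
Required reliability = 1 − (SEM/SD)² = 1 − 0.186 ≈ 0.814

0.81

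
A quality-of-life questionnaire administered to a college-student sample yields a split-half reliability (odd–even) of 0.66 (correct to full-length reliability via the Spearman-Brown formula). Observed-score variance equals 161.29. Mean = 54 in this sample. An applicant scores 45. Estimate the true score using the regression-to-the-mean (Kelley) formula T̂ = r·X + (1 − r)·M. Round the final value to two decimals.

r_full = 2·0.66 / (1 + 0.66) ≈ 0.795
T̂ = 0.795(45) + 0.205(54) ≈ 46.843

46.84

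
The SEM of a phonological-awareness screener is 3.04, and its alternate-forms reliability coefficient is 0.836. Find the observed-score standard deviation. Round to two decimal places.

7.51

σ = SEM·(1 − r)^(−1/2) ≈ 3.04×2.46932 ≈ 7.50674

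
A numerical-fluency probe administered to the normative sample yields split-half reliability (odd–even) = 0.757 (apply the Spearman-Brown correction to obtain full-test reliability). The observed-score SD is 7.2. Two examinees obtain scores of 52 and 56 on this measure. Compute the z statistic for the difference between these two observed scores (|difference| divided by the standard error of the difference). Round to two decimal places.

Spearman-Brown: r = 2(0.757) / (1 + 0.757) = 1.514 / 1.757 ≈ 0.862
SEM = 7.200×√(1 − 0.862) ≈ 2.678
Standard error of the difference = 2.678·√2 ≈ 3.787
z = |52 − 56| / 3.787 = 4 / 3.787 ≈ 1.056

1.06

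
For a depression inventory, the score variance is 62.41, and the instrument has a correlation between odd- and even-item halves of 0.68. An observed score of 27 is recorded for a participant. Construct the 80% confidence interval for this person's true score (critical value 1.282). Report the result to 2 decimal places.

[22.58, 31.42]

SD = √62.41 ≈ 7.9000
Spearman-Brown: r = 2(0.68) / (1 + 0.68) = 1.3600 / 1.6800 ≈ 0.8095
SEM = 7.9000*√(1 − 0.8095) ≈ 3.4478
1.282 * SEM ≈ 4.4201
CI = 27 ± 4.4201 → [22.5799, 31.4201]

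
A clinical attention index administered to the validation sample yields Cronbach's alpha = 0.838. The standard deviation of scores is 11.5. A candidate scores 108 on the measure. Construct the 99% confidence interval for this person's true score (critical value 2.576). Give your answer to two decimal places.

[96.08, 119.92]

SEM = 11.500×√(1 − 0.838) ≈ 4.629
2.576 × SEM ≈ 11.923
CI = 108 ± 11.923 → [96.077, 119.923]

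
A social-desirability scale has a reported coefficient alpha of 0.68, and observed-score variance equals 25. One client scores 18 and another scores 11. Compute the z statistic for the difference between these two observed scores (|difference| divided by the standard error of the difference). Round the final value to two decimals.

1.75

σ = 25^(1/2) = 5.000
SEM = 5.000 × √(1 − 0.680) = 5.000 × √0.320 ≈ 5.000 × 0.566 ≈ 2.828
SE_diff = SEM × √2 ≈ 2.828 × 1.414 ≈ 4.000
z = 7 / 4.000 ≈ 1.750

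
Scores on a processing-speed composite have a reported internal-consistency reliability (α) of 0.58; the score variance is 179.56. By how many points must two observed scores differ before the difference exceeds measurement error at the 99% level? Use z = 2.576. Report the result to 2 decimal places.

31.64

SD = √179.56 = 13.400
The standard error of measurement is 13.400·√(1 − 0.580) ≈ 13.400·0.648 ≈ 8.684.
SE_diff = √2 · SEM ≈ 12.281
Smallest detectable difference = 2.576·12.281 ≈ 31.637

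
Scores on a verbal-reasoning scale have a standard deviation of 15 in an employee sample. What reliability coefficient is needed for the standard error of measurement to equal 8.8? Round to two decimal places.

r = 1 − (8.800/15)² ≈ 1 − 0.344 ≈ 0.656

0.66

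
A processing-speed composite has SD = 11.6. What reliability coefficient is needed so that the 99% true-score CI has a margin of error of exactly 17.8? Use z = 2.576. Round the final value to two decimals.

0.65

Required SEM = 17.8 / 2.576 ≈ 6.9099
r = 1 − (SEM / SD)² = 1 − (6.9099 / 11.6)² ≈ 1 − 0.3548 ≈ 0.6452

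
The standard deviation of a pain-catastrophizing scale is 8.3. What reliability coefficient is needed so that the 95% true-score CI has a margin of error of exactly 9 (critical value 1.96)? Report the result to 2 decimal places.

0.69

Required SEM = 9 / 1.96 ≃ 4.59184
Required reliability = 1 − (SEM/SD)² = 1 − 0.30607 ≃ 0.69393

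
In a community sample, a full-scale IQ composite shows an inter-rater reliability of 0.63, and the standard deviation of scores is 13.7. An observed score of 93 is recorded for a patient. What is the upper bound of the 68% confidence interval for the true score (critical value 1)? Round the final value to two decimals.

The standard error of measurement is 13.70000·√(1 − 0.63000) ≃ 13.70000·0.60828 ≃ 8.33338.
Half-width = 1·8.33338 ≃ 8.33338
Upper limit = 93 + 8.33338 ≃ 101.33338

101.33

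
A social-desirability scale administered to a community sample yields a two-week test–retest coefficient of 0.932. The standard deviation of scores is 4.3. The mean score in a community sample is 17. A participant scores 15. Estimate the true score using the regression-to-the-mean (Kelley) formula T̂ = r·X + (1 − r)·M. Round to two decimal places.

15.14

T̂ = r·X + (1 − r)·M = 0.932×15 + 0.068×17 = 13.980 + 1.156 ≈ 15.136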